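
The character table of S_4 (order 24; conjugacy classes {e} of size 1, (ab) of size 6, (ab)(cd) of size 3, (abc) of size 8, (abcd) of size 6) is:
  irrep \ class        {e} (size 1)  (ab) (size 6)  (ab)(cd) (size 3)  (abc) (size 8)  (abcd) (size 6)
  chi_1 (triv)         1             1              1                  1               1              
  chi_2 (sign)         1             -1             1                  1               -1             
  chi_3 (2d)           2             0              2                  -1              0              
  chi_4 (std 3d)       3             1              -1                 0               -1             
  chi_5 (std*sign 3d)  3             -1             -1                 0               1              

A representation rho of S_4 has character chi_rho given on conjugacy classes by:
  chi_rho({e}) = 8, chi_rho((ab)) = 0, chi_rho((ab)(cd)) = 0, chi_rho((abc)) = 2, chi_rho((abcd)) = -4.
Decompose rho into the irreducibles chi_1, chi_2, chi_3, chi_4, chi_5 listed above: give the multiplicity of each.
Multiplicities: chi_1: 0, chi_2: 2, chi_3: 0, chi_4: 2, chi_5: 0.

Why: Use <chi_rho, chi> = (1/|G|) sum_C |C| * chi_rho(C) * conj(chi(C)) with |G| = 24 for each irreducible chi in the table:
  <chi_rho, chi_1> = (1/24)[1*(8)*conj(1) + 6*(0)*conj(1) + 3*(0)*conj(1) + 8*(2)*conj(1) + 6*(-4)*conj(1)]
      = (1/24)[(8) + (0) + (0) + (16) + (-24)] = 0/24 = 0
  <chi_rho, chi_2> = (1/24)[1*(8)*conj(1) + 6*(0)*conj(-1) + 3*(0)*conj(1) + 8*(2)*conj(1) + 6*(-4)*conj(-1)]
      = (1/24)[(8) + (0) + (0) + (16) + (24)] = 48/24 = 2
  <chi_rho, chi_3> = (1/24)[1*(8)*conj(2) + 6*(0)*conj(0) + 3*(0)*conj(2) + 8*(2)*conj(-1) + 6*(-4)*conj(0)]
      = (1/24)[(16) + (0) + (0) + (-16) + (0)] = 0/24 = 0
  <chi_rho, chi_4> = (1/24)[1*(8)*conj(3) + 6*(0)*conj(1) + 3*(0)*conj(-1) + 8*(2)*conj(0) + 6*(-4)*conj(-1)]
      = (1/24)[(24) + (0) + (0) + (0) + (24)] = 48/24 = 2
  <chi_rho, chi_5> = (1/24)[1*(8)*conj(3) + 6*(0)*conj(-1) + 3*(0)*conj(-1) + 8*(2)*conj(0) + 6*(-4)*conj(1)]
      = (1/24)[(24) + (0) + (0) + (0) + (-24)] = 0/24 = 0
Dimension check: dim(rho) = sum (mult * dim) = 0*1 + 2*1 + 0*2 + 2*3 + 0*3 = 8 = chi_rho(e) = 8.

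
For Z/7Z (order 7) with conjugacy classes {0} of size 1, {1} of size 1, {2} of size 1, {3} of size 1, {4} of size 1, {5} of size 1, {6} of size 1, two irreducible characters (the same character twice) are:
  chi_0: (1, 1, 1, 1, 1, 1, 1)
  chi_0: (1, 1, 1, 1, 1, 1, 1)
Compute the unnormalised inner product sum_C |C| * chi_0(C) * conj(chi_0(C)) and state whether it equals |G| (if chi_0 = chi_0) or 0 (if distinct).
Sum = 7 = |G| = 7; so <chi_0, chi_0> = 1 (norm-1 confirms irreducibility).

Reasoning: Compute term by term over conjugacy classes (|C| * chi_0(C) * conj(chi_0(C))):
  1*(1)*conj(1) + 1*(1)*conj(1) + 1*(1)*conj(1) + 1*(1)*conj(1) + 1*(1)*conj(1) + 1*(1)*conj(1) + 1*(1)*conj(1)
  = (1) + (1) + (1) + (1) + (1) + (1) + (1)
  = 7.
(Exp terms are combined using exp(i*s)*conj(exp(i*t)) = exp(i*(s-t)), and sums of them are collapsed using the identity that for every m > 1 the m distinct m-th roots of unity sum to 0, e.g. 1 + exp(2*I*pi/3) + exp(-2*I*pi/3) = 0.)
Dividing by |G| = 7 gives 7/7 = 1, matching the row-orthogonality relation <chi_0, chi_0> = [chi_0 = chi_0].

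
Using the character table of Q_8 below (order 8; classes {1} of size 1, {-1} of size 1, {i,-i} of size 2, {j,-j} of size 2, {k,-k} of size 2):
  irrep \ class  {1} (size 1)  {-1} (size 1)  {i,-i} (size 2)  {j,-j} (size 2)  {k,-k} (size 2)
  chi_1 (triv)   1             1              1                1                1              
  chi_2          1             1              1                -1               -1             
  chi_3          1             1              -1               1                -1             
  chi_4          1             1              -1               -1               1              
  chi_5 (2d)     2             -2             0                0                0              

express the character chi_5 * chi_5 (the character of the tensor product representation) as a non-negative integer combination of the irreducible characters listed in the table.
chi_5 tensor chi_5 = chi_1 + chi_2 + chi_3 + chi_4 (all other irreducibles have multiplicity 0).

Why: The character of a tensor product is the pointwise product (chi_5 * chi_5)(C) = chi_5(C) * chi_5(C):
  {1}: (2)*(2), {-1}: (-2)*(-2), {i,-i}: (0)*(0), {j,-j}: (0)*(0), {k,-k}: (0)*(0)
so (chi_5 * chi_5) takes values
  {1} -> 4, {-1} -> 4, {i,-i} -> 0, {j,-j} -> 0, {k,-k} -> 0.
Now take the inner product of this character with each irreducible chi from the table, <chi_5*chi_5, chi> = (1/8) sum_C |C| (chi_5*chi_5)(C) conj(chi(C)):
  <chi_5*chi_5, chi_1> = (1/8)[1*(4)*conj(1) + 1*(4)*conj(1) + 2*(0)*conj(1) + 2*(0)*conj(1) + 2*(0)*conj(1)]
      = (1/8)[(4) + (4) + (0) + (0) + (0)] = 8/8 = 1
  <chi_5*chi_5, chi_2> = (1/8)[1*(4)*conj(1) + 1*(4)*conj(1) + 2*(0)*conj(1) + 2*(0)*conj(-1) + 2*(0)*conj(-1)]
      = (1/8)[(4) + (4) + (0) + (0) + (0)] = 8/8 = 1
  <chi_5*chi_5, chi_3> = (1/8)[1*(4)*conj(1) + 1*(4)*conj(1) + 2*(0)*conj(-1) + 2*(0)*conj(1) + 2*(0)*conj(-1)]
      = (1/8)[(4) + (4) + (0) + (0) + (0)] = 8/8 = 1
  <chi_5*chi_5, chi_4> = (1/8)[1*(4)*conj(1) + 1*(4)*conj(1) + 2*(0)*conj(-1) + 2*(0)*conj(-1) + 2*(0)*conj(1)]
      = (1/8)[(4) + (4) + (0) + (0) + (0)] = 8/8 = 1
  <chi_5*chi_5, chi_5> = (1/8)[1*(4)*conj(2) + 1*(4)*conj(-2) + 2*(0)*conj(0) + 2*(0)*conj(0) + 2*(0)*conj(0)]
      = (1/8)[(8) + (-8) + (0) + (0) + (0)] = 0/8 = 0
Hence the multiplicities are chi_1: 1, chi_2: 1, chi_3: 1, chi_4: 1. Dimension check: dim(chi_5)*dim(chi_5) = 2*2 = 4 and sum (mult * dim) = 1*1 + 1*1 + 1*1 + 1*1 = 4.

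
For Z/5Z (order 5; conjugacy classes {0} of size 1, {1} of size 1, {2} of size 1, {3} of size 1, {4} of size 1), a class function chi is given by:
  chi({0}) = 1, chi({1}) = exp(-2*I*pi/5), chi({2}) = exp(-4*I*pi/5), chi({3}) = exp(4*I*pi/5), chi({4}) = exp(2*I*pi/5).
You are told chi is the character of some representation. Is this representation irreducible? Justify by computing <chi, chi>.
Irreducible: <chi, chi> = 1.

Proof sketch: <chi, chi> = (1/|G|) sum_C |C| * |chi(C)|^2 = (1/5)[1*|1|^2 + 1*|exp(-2*I*pi/5)|^2 + 1*|exp(-4*I*pi/5)|^2 + 1*|exp(4*I*pi/5)|^2 + 1*|exp(2*I*pi/5)|^2]
  = (1/5)[(1) + (1) + (1) + (1) + (1)] = 5/5 = 1.
(Exp terms are combined using exp(i*s)*conj(exp(i*t)) = exp(i*(s-t)), and sums of them are collapsed using the identity that for every m > 1 the m distinct m-th roots of unity sum to 0, e.g. 1 + exp(2*I*pi/3) + exp(-2*I*pi/3) = 0.)
A character is irreducible iff <chi, chi> = 1, so this representation is irreducible.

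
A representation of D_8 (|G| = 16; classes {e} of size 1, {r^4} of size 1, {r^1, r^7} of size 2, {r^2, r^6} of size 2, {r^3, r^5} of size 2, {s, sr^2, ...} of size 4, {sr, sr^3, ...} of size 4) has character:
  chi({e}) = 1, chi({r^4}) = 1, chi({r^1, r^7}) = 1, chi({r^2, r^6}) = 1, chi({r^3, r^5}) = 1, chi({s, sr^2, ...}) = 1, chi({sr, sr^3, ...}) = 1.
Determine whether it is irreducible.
Irreducible: <chi, chi> = 1.

Explanation: <chi, chi> = (1/|G|) sum_C |C| * |chi(C)|^2 = (1/16)[1*|1|^2 + 1*|1|^2 + 2*|1|^2 + 2*|1|^2 + 2*|1|^2 + 4*|1|^2 + 4*|1|^2]
  = (1/16)[(1) + (1) + (2) + (2) + (2) + (4) + (4)] = 16/16 = 1.
A character is irreducible iff <chi, chi> = 1, so this representation is irreducible.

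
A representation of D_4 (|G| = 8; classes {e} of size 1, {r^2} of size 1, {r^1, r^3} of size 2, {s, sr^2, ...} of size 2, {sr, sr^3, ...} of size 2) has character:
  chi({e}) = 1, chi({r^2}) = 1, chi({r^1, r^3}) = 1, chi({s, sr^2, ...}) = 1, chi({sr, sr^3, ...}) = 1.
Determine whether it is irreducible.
Irreducible: <chi, chi> = 1.

Explanation: <chi, chi> = (1/|G|) sum_C |C| * |chi(C)|^2 = (1/8)[1*|1|^2 + 1*|1|^2 + 2*|1|^2 + 2*|1|^2 + 2*|1|^2]
  = (1/8)[(1) + (1) + (2) + (2) + (2)] = 8/8 = 1.
A character is irreducible iff <chi, chi> = 1, so this representation is irreducible.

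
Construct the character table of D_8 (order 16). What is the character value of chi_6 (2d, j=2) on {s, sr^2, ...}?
Conjugacy classes: {e} of size 1, {r^4} of size 1, {r^1, r^7} of size 2, {r^2, r^6} of size 2, {r^3, r^5} of size 2, {s, sr^2, ...} of size 4, {sr, sr^3, ...} of size 4.
Character table:
  irrep \ class              {e} (size 1)  {r^4} (size 1)  {r^1, r^7} (size 2)  {r^2, r^6} (size 2)  {r^3, r^5} (size 2)  {s, sr^2, ...} (size 4)  {sr, sr^3, ...} (size 4)
  chi_1 (triv)               1             1               1                    1                    1                    1                        1                       
  chi_2 (sign: r->1, s->-1)  1             1               1                    1                    1                    -1                       -1                      
  chi_3 (r->-1, s->1)        1             1               -1                   1                    -1                   1                        -1                      
  chi_4 (r->-1, s->-1)       1             1               -1                   1                    -1                   -1                       1                       
  chi_5 (2d, j=1)            2             -2              sqrt(2)              0                    -sqrt(2)             0                        0                       
  chi_6 (2d, j=2)            2             2               0                    -2                   0                    0                        0                       
  chi_7 (2d, j=3)            2             -2              -sqrt(2)             0                    sqrt(2)              0                        0                       

Spot check: chi_6 (2d, j=2) on {s, sr^2, ...} = 0.

Justification: D_8 has order 2*8 = 16 with 7 conjugacy classes, hence 7 irreducibles. Sum of squared dims 1 + 1 + 1 + 1 + 4 + 4 + 4 = 16 = |G|. Linear characters come from the abelianisation; the 2-dimensional irreps have character r^k -> 2*cos(2*pi*j*k/8), reflections -> 0.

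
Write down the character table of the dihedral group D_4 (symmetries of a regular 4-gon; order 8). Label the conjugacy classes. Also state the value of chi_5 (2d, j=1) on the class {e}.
Conjugacy classes: {e} of size 1, {r^2} of size 1, {r^1, r^3} of size 2, {s, sr^2, ...} of size 2, {sr, sr^3, ...} of size 2.
Character table:
  irrep \ class              {e} (size 1)  {r^2} (size 1)  {r^1, r^3} (size 2)  {s, sr^2, ...} (size 2)  {sr, sr^3, ...} (size 2)
  chi_1 (triv)               1             1               1                    1                        1                       
  chi_2 (sign: r->1, s->-1)  1             1               1                    -1                       -1                      
  chi_3 (r->-1, s->1)        1             1               -1                   1                        -1                      
  chi_4 (r->-1, s->-1)       1             1               -1                   -1                       1                       
  chi_5 (2d, j=1)            2             -2              0                    0                        0                       

Spot check: chi_5 (2d, j=1) on {e} = 2.

Derivation: D_4 has order 2*4 = 8 with 5 conjugacy classes, hence 5 irreducibles. Sum of squared dims 1 + 1 + 1 + 1 + 4 = 8 = |G|. Linear characters come from the abelianisation; the 2-dimensional irreps have character r^k -> 2*cos(2*pi*j*k/4), reflections -> 0.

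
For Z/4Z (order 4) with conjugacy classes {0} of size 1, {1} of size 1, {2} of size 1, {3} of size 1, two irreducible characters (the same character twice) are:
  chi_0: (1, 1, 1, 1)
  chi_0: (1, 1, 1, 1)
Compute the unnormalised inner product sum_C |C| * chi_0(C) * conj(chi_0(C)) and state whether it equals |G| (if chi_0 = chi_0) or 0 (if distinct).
Sum = 4 = |G| = 4; so <chi_0, chi_0> = 1 (norm-1 confirms irreducibility).

Justification: Compute term by term over conjugacy classes (|C| * chi_0(C) * conj(chi_0(C))):
  1*(1)*conj(1) + 1*(1)*conj(1) + 1*(1)*conj(1) + 1*(1)*conj(1)
  = (1) + (1) + (1) + (1)
  = 4.
(Exp terms are combined using exp(i*s)*conj(exp(i*t)) = exp(i*(s-t)), and sums of them are collapsed using the identity that for every m > 1 the m distinct m-th roots of unity sum to 0, e.g. 1 + exp(2*I*pi/3) + exp(-2*I*pi/3) = 0.)
Dividing by |G| = 4 gives 4/4 = 1, matching the row-orthogonality relation <chi_0, chi_0> = [chi_0 = chi_0].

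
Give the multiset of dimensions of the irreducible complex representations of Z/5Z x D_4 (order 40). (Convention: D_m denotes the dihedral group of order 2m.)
Dimensions: 1, 1, 1, 1, 1, 1, 1, 1, 1, 1, 1, 1, 1, 1, 1, 1, 1, 1, 1, 1, 2, 2, 2, 2, 2

Why: There are 25 irreducibles (= number of conjugacy classes). Their dimensions d_i satisfy sum d_i^2 = |G| = 40: 1 + 1 + 1 + 1 + 1 + 1 + 1 + 1 + 1 + 1 + 1 + 1 + 1 + 1 + 1 + 1 + 1 + 1 + 1 + 1 + 4 + 4 + 4 + 4 + 4 = 40. (For the product with Z/5Z: each of the 5 1-dim characters of Z/5Z tensors with each irrep of D_4, giving 5 copies of each D_4-dimension.)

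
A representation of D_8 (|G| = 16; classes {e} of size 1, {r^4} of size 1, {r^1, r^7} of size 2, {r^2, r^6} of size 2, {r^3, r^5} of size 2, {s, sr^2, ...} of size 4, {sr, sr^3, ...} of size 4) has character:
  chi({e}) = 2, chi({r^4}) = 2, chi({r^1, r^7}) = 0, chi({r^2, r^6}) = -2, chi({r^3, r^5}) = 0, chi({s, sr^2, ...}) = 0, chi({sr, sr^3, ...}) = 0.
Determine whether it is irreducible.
Irreducible: <chi, chi> = 1.

Justification: <chi, chi> = (1/|G|) sum_C |C| * |chi(C)|^2 = (1/16)[1*|2|^2 + 1*|2|^2 + 2*|0|^2 + 2*|-2|^2 + 2*|0|^2 + 4*|0|^2 + 4*|0|^2]
  = (1/16)[(4) + (4) + (0) + (8) + (0) + (0) + (0)] = 16/16 = 1.
A character is irreducible iff <chi, chi> = 1, so this representation is irreducible.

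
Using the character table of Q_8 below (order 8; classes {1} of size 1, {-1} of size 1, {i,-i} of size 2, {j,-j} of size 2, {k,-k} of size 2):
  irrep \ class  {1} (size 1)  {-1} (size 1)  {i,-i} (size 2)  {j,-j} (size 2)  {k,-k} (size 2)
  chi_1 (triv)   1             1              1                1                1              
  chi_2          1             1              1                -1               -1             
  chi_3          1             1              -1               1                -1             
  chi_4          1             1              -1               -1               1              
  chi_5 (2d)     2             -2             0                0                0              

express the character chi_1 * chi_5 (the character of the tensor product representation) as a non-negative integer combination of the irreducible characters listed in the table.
chi_1 tensor chi_5 = chi_5 (all other irreducibles have multiplicity 0).

Working: The character of a tensor product is the pointwise product (chi_1 * chi_5)(C) = chi_1(C) * chi_5(C):
  {1}: (1)*(2), {-1}: (1)*(-2), {i,-i}: (1)*(0), {j,-j}: (1)*(0), {k,-k}: (1)*(0)
so (chi_1 * chi_5) takes values
  {1} -> 2, {-1} -> -2, {i,-i} -> 0, {j,-j} -> 0, {k,-k} -> 0.
Now take the inner product of this character with each irreducible chi from the table, <chi_1*chi_5, chi> = (1/8) sum_C |C| (chi_1*chi_5)(C) conj(chi(C)):
  <chi_1*chi_5, chi_1> = (1/8)[1*(2)*conj(1) + 1*(-2)*conj(1) + 2*(0)*conj(1) + 2*(0)*conj(1) + 2*(0)*conj(1)]
      = (1/8)[(2) + (-2) + (0) + (0) + (0)] = 0/8 = 0
  <chi_1*chi_5, chi_2> = (1/8)[1*(2)*conj(1) + 1*(-2)*conj(1) + 2*(0)*conj(1) + 2*(0)*conj(-1) + 2*(0)*conj(-1)]
      = (1/8)[(2) + (-2) + (0) + (0) + (0)] = 0/8 = 0
  <chi_1*chi_5, chi_3> = (1/8)[1*(2)*conj(1) + 1*(-2)*conj(1) + 2*(0)*conj(-1) + 2*(0)*conj(1) + 2*(0)*conj(-1)]
      = (1/8)[(2) + (-2) + (0) + (0) + (0)] = 0/8 = 0
  <chi_1*chi_5, chi_4> = (1/8)[1*(2)*conj(1) + 1*(-2)*conj(1) + 2*(0)*conj(-1) + 2*(0)*conj(-1) + 2*(0)*conj(1)]
      = (1/8)[(2) + (-2) + (0) + (0) + (0)] = 0/8 = 0
  <chi_1*chi_5, chi_5> = (1/8)[1*(2)*conj(2) + 1*(-2)*conj(-2) + 2*(0)*conj(0) + 2*(0)*conj(0) + 2*(0)*conj(0)]
      = (1/8)[(4) + (4) + (0) + (0) + (0)] = 8/8 = 1
Hence the multiplicities are chi_5: 1. Dimension check: dim(chi_1)*dim(chi_5) = 1*2 = 2 and sum (mult * dim) = 1*2 = 2.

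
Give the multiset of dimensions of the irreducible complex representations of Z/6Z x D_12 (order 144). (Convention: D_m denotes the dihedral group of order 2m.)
Dimensions: 1, 1, 1, 1, 1, 1, 1, 1, 1, 1, 1, 1, 1, 1, 1, 1, 1, 1, 1, 1, 1, 1, 1, 1, 2, 2, 2, 2, 2, 2, 2, 2, 2, 2, 2, 2, 2, 2, 2, 2, 2, 2, 2, 2, 2, 2, 2, 2, 2, 2, 2, 2, 2, 2

Why: There are 54 irreducibles (= number of conjugacy classes). Their dimensions d_i satisfy sum d_i^2 = |G| = 144: 1 + 1 + 1 + 1 + 1 + 1 + 1 + 1 + 1 + 1 + 1 + 1 + 1 + 1 + 1 + 1 + 1 + 1 + 1 + 1 + 1 + 1 + 1 + 1 + 4 + 4 + 4 + 4 + 4 + 4 + 4 + 4 + 4 + 4 + 4 + 4 + 4 + 4 + 4 + 4 + 4 + 4 + 4 + 4 + 4 + 4 + 4 + 4 + 4 + 4 + 4 + 4 + 4 + 4 = 144. (For the product with Z/6Z: each of the 6 1-dim characters of Z/6Z tensors with each irrep of D_12, giving 6 copies of each D_12-dimension.)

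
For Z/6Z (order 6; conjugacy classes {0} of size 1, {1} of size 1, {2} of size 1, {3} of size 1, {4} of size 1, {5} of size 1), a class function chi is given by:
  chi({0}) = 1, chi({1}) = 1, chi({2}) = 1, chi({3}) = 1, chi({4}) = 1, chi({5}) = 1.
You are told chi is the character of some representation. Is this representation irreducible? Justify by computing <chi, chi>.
Irreducible: <chi, chi> = 1.

Proof sketch: <chi, chi> = (1/|G|) sum_C |C| * |chi(C)|^2 = (1/6)[1*|1|^2 + 1*|1|^2 + 1*|1|^2 + 1*|1|^2 + 1*|1|^2 + 1*|1|^2]
  = (1/6)[(1) + (1) + (1) + (1) + (1) + (1)] = 6/6 = 1.
(Exp terms are combined using exp(i*s)*conj(exp(i*t)) = exp(i*(s-t)), and sums of them are collapsed using the identity that for every m > 1 the m distinct m-th roots of unity sum to 0, e.g. 1 + exp(2*I*pi/3) + exp(-2*I*pi/3) = 0.)
A character is irreducible iff <chi, chi> = 1, so this representation is irreducible.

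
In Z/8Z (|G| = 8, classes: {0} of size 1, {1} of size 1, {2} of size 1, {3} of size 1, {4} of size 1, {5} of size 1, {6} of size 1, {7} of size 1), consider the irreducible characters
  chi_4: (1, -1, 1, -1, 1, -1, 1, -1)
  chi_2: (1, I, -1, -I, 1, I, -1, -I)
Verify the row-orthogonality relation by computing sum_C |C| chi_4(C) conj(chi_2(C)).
Sum = 0; so <chi_4, chi_2> = 0 (distinct irreducibles are orthogonal).

Details: Compute term by term over conjugacy classes (|C| * chi_4(C) * conj(chi_2(C))):
  1*(1)*conj(1) + 1*(-1)*conj(I) + 1*(1)*conj(-1) + 1*(-1)*conj(-I) + 1*(1)*conj(1) + 1*(-1)*conj(I) + 1*(1)*conj(-1) + 1*(-1)*conj(-I)
  = (1) + (I) + (-1) + (-I) + (1) + (I) + (-1) + (-I)
  = 0.
(Exp terms are combined using exp(i*s)*conj(exp(i*t)) = exp(i*(s-t)), and sums of them are collapsed using the identity that for every m > 1 the m distinct m-th roots of unity sum to 0, e.g. 1 + exp(2*I*pi/3) + exp(-2*I*pi/3) = 0.)
Dividing by |G| = 8 gives 0/8 = 0, matching the row-orthogonality relation <chi_4, chi_2> = [chi_4 = chi_2].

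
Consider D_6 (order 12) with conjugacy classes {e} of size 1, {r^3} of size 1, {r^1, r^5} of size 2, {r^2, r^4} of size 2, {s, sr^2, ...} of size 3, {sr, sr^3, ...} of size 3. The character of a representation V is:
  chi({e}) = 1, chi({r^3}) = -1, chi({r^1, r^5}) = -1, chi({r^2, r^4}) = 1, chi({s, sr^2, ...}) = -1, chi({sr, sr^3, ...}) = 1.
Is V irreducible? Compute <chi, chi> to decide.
Irreducible: <chi, chi> = 1.

Justification: <chi, chi> = (1/|G|) sum_C |C| * |chi(C)|^2 = (1/12)[1*|1|^2 + 1*|-1|^2 + 2*|-1|^2 + 2*|1|^2 + 3*|-1|^2 + 3*|1|^2]
  = (1/12)[(1) + (1) + (2) + (2) + (3) + (3)] = 12/12 = 1.
A character is irreducible iff <chi, chi> = 1, so this representation is irreducible.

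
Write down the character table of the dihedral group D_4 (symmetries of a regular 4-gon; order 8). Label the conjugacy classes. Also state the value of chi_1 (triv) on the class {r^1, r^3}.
Conjugacy classes: {e} of size 1, {r^2} of size 1, {r^1, r^3} of size 2, {s, sr^2, ...} of size 2, {sr, sr^3, ...} of size 2.
Character table:
  irrep \ class              {e} (size 1)  {r^2} (size 1)  {r^1, r^3} (size 2)  {s, sr^2, ...} (size 2)  {sr, sr^3, ...} (size 2)
  chi_1 (triv)               1             1               1                    1                        1                       
  chi_2 (sign: r->1, s->-1)  1             1               1                    -1                       -1                      
  chi_3 (r->-1, s->1)        1             1               -1                   1                        -1                      
  chi_4 (r->-1, s->-1)       1             1               -1                   -1                       1                       
  chi_5 (2d, j=1)            2             -2              0                    0                        0                       

Spot check: chi_1 (triv) on {r^1, r^3} = 1.

Working: D_4 has order 2*4 = 8 with 5 conjugacy classes, hence 5 irreducibles. Sum of squared dims 1 + 1 + 1 + 1 + 4 = 8 = |G|. Linear characters come from the abelianisation; the 2-dimensional irreps have character r^k -> 2*cos(2*pi*j*k/4), reflections -> 0.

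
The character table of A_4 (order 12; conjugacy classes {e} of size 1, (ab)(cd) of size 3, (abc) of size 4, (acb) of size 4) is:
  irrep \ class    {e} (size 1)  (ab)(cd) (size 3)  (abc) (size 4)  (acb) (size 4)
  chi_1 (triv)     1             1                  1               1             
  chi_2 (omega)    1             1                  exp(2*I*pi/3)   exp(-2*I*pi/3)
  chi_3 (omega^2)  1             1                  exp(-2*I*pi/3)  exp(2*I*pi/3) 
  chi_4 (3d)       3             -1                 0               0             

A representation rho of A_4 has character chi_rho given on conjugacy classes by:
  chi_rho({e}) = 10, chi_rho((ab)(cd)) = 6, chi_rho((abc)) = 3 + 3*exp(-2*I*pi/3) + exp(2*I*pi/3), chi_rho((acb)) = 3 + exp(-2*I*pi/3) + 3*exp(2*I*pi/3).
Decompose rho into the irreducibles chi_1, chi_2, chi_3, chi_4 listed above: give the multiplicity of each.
Multiplicities: chi_1: 3, chi_2: 1, chi_3: 3, chi_4: 1.

Justification: Use <chi_rho, chi> = (1/|G|) sum_C |C| * chi_rho(C) * conj(chi(C)) with |G| = 12 for each irreducible chi in the table:
  <chi_rho, chi_1> = (1/12)[1*(10)*conj(1) + 3*(6)*conj(1) + 4*(3 + 3*exp(-2*I*pi/3) + exp(2*I*pi/3))*conj(1) + 4*(3 + exp(-2*I*pi/3) + 3*exp(2*I*pi/3))*conj(1)]
      = (1/12)[(10) + (18) + (12 + 12*exp(-2*I*pi/3) + 4*exp(2*I*pi/3)) + (12 + 4*exp(-2*I*pi/3) + 12*exp(2*I*pi/3))] = 36/12 = 3
  <chi_rho, chi_2> = (1/12)[1*(10)*conj(1) + 3*(6)*conj(1) + 4*(3 + 3*exp(-2*I*pi/3) + exp(2*I*pi/3))*conj(exp(2*I*pi/3)) + 4*(3 + exp(-2*I*pi/3) + 3*exp(2*I*pi/3))*conj(exp(-2*I*pi/3))]
      = (1/12)[(10) + (18) + (-8) + (-8)] = 12/12 = 1
  <chi_rho, chi_3> = (1/12)[1*(10)*conj(1) + 3*(6)*conj(1) + 4*(3 + 3*exp(-2*I*pi/3) + exp(2*I*pi/3))*conj(exp(-2*I*pi/3)) + 4*(3 + exp(-2*I*pi/3) + 3*exp(2*I*pi/3))*conj(exp(2*I*pi/3))]
      = (1/12)[(10) + (18) + (12 + 4*exp(-2*I*pi/3) + 12*exp(2*I*pi/3)) + (12 + 12*exp(-2*I*pi/3) + 4*exp(2*I*pi/3))] = 36/12 = 3
  <chi_rho, chi_4> = (1/12)[1*(10)*conj(3) + 3*(6)*conj(-1) + 4*(3 + 3*exp(-2*I*pi/3) + exp(2*I*pi/3))*conj(0) + 4*(3 + exp(-2*I*pi/3) + 3*exp(2*I*pi/3))*conj(0)]
      = (1/12)[(30) + (-18) + (0) + (0)] = 12/12 = 1
(Exp terms are combined using exp(i*s)*conj(exp(i*t)) = exp(i*(s-t)), and sums of them are collapsed using the identity that for every m > 1 the m distinct m-th roots of unity sum to 0, e.g. 1 + exp(2*I*pi/3) + exp(-2*I*pi/3) = 0.)
Dimension check: dim(rho) = sum (mult * dim) = 3*1 + 1*1 + 3*1 + 1*3 = 10 = chi_rho(e) = 10.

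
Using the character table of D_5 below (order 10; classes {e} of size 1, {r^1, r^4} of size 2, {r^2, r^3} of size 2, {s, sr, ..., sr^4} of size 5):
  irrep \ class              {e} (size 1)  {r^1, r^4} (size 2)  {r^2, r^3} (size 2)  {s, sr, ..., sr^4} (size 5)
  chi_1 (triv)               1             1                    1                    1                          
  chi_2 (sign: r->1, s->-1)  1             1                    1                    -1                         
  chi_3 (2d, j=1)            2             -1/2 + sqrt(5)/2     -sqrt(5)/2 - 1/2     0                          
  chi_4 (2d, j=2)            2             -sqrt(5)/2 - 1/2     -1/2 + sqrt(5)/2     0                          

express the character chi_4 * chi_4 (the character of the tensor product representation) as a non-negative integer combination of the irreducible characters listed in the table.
chi_4 tensor chi_4 = chi_1 + chi_2 + chi_3 (all other irreducibles have multiplicity 0).

Explanation: The character of a tensor product is the pointwise product (chi_4 * chi_4)(C) = chi_4(C) * chi_4(C):
  {e}: (2)*(2), {r^1, r^4}: (-sqrt(5)/2 - 1/2)*(-sqrt(5)/2 - 1/2), {r^2, r^3}: (-1/2 + sqrt(5)/2)*(-1/2 + sqrt(5)/2), {s, sr, ..., sr^4}: (0)*(0)
so (chi_4 * chi_4) takes values
  {e} -> 4, {r^1, r^4} -> sqrt(5)/2 + 3/2, {r^2, r^3} -> 3/2 - sqrt(5)/2, {s, sr, ..., sr^4} -> 0.
Now take the inner product of this character with each irreducible chi from the table, <chi_4*chi_4, chi> = (1/10) sum_C |C| (chi_4*chi_4)(C) conj(chi(C)):
  <chi_4*chi_4, chi_1> = (1/10)[1*(4)*conj(1) + 2*(sqrt(5)/2 + 3/2)*conj(1) + 2*(3/2 - sqrt(5)/2)*conj(1) + 5*(0)*conj(1)]
      = (1/10)[(4) + (sqrt(5) + 3) + (3 - sqrt(5)) + (0)] = 10/10 = 1
  <chi_4*chi_4, chi_2> = (1/10)[1*(4)*conj(1) + 2*(sqrt(5)/2 + 3/2)*conj(1) + 2*(3/2 - sqrt(5)/2)*conj(1) + 5*(0)*conj(-1)]
      = (1/10)[(4) + (sqrt(5) + 3) + (3 - sqrt(5)) + (0)] = 10/10 = 1
  <chi_4*chi_4, chi_3> = (1/10)[1*(4)*conj(2) + 2*(sqrt(5)/2 + 3/2)*conj(-1/2 + sqrt(5)/2) + 2*(3/2 - sqrt(5)/2)*conj(-sqrt(5)/2 - 1/2) + 5*(0)*conj(0)]
      = (1/10)[(8) + (1 + sqrt(5)) + (1 - sqrt(5)) + (0)] = 10/10 = 1
  <chi_4*chi_4, chi_4> = (1/10)[1*(4)*conj(2) + 2*(sqrt(5)/2 + 3/2)*conj(-sqrt(5)/2 - 1/2) + 2*(3/2 - sqrt(5)/2)*conj(-1/2 + sqrt(5)/2) + 5*(0)*conj(0)]
      = (1/10)[(8) + (-2*sqrt(5) - 4) + (-4 + 2*sqrt(5)) + (0)] = 0/10 = 0
Hence the multiplicities are chi_1: 1, chi_2: 1, chi_3: 1. Dimension check: dim(chi_4)*dim(chi_4) = 2*2 = 4 and sum (mult * dim) = 1*1 + 1*1 + 1*2 = 4.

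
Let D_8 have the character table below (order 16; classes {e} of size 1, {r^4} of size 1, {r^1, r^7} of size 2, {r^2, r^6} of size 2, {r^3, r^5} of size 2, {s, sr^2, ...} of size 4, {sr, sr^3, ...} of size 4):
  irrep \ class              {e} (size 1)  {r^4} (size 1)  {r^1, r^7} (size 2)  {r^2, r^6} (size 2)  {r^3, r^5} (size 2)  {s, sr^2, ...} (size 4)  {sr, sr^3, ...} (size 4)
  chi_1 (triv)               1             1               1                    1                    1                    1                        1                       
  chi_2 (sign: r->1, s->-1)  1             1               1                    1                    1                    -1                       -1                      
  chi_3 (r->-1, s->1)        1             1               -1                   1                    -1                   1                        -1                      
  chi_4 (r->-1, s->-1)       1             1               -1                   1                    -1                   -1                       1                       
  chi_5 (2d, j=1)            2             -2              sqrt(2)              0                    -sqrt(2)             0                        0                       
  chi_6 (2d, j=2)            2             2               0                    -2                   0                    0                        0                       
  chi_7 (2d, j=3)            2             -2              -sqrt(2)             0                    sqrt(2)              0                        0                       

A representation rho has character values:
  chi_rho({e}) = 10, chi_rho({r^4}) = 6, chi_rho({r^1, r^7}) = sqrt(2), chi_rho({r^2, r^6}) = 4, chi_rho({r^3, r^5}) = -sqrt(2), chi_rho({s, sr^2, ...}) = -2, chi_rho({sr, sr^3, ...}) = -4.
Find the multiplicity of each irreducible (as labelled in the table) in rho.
Multiplicities: chi_1: 0, chi_2: 3, chi_3: 2, chi_4: 1, chi_5: 1, chi_6: 1, chi_7: 0.

Solution. Use <chi_rho, chi> = (1/|G|) sum_C |C| * chi_rho(C) * conj(chi(C)) with |G| = 16 for each irreducible chi in the table:
  <chi_rho, chi_1> = (1/16)[1*(10)*conj(1) + 1*(6)*conj(1) + 2*(sqrt(2))*conj(1) + 2*(4)*conj(1) + 2*(-sqrt(2))*conj(1) + 4*(-2)*conj(1) + 4*(-4)*conj(1)]
      = (1/16)[(10) + (6) + (2*sqrt(2)) + (8) + (-2*sqrt(2)) + (-8) + (-16)] = 0/16 = 0
  <chi_rho, chi_2> = (1/16)[1*(10)*conj(1) + 1*(6)*conj(1) + 2*(sqrt(2))*conj(1) + 2*(4)*conj(1) + 2*(-sqrt(2))*conj(1) + 4*(-2)*conj(-1) + 4*(-4)*conj(-1)]
      = (1/16)[(10) + (6) + (2*sqrt(2)) + (8) + (-2*sqrt(2)) + (8) + (16)] = 48/16 = 3
  <chi_rho, chi_3> = (1/16)[1*(10)*conj(1) + 1*(6)*conj(1) + 2*(sqrt(2))*conj(-1) + 2*(4)*conj(1) + 2*(-sqrt(2))*conj(-1) + 4*(-2)*conj(1) + 4*(-4)*conj(-1)]
      = (1/16)[(10) + (6) + (-2*sqrt(2)) + (8) + (2*sqrt(2)) + (-8) + (16)] = 32/16 = 2
  <chi_rho, chi_4> = (1/16)[1*(10)*conj(1) + 1*(6)*conj(1) + 2*(sqrt(2))*conj(-1) + 2*(4)*conj(1) + 2*(-sqrt(2))*conj(-1) + 4*(-2)*conj(-1) + 4*(-4)*conj(1)]
      = (1/16)[(10) + (6) + (-2*sqrt(2)) + (8) + (2*sqrt(2)) + (8) + (-16)] = 16/16 = 1
  <chi_rho, chi_5> = (1/16)[1*(10)*conj(2) + 1*(6)*conj(-2) + 2*(sqrt(2))*conj(sqrt(2)) + 2*(4)*conj(0) + 2*(-sqrt(2))*conj(-sqrt(2)) + 4*(-2)*conj(0) + 4*(-4)*conj(0)]
      = (1/16)[(20) + (-12) + (4) + (0) + (4) + (0) + (0)] = 16/16 = 1
  <chi_rho, chi_6> = (1/16)[1*(10)*conj(2) + 1*(6)*conj(2) + 2*(sqrt(2))*conj(0) + 2*(4)*conj(-2) + 2*(-sqrt(2))*conj(0) + 4*(-2)*conj(0) + 4*(-4)*conj(0)]
      = (1/16)[(20) + (12) + (0) + (-16) + (0) + (0) + (0)] = 16/16 = 1
  <chi_rho, chi_7> = (1/16)[1*(10)*conj(2) + 1*(6)*conj(-2) + 2*(sqrt(2))*conj(-sqrt(2)) + 2*(4)*conj(0) + 2*(-sqrt(2))*conj(sqrt(2)) + 4*(-2)*conj(0) + 4*(-4)*conj(0)]
      = (1/16)[(20) + (-12) + (-4) + (0) + (-4) + (0) + (0)] = 0/16 = 0
Dimension check: dim(rho) = sum (mult * dim) = 0*1 + 3*1 + 2*1 + 1*1 + 1*2 + 1*2 + 0*2 = 10 = chi_rho(e) = 10.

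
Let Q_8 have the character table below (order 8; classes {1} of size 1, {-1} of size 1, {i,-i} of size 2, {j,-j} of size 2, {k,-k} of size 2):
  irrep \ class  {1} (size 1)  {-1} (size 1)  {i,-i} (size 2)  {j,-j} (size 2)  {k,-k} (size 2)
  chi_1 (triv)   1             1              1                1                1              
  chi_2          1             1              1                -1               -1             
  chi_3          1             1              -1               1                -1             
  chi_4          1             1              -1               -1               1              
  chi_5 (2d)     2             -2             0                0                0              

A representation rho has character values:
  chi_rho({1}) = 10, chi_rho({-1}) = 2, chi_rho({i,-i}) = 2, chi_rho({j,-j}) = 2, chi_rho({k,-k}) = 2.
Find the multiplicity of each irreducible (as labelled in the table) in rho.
Multiplicities: chi_1: 3, chi_2: 1, chi_3: 1, chi_4: 1, chi_5: 2.

Working: Use <chi_rho, chi> = (1/|G|) sum_C |C| * chi_rho(C) * conj(chi(C)) with |G| = 8 for each irreducible chi in the table:
  <chi_rho, chi_1> = (1/8)[1*(10)*conj(1) + 1*(2)*conj(1) + 2*(2)*conj(1) + 2*(2)*conj(1) + 2*(2)*conj(1)]
      = (1/8)[(10) + (2) + (4) + (4) + (4)] = 24/8 = 3
  <chi_rho, chi_2> = (1/8)[1*(10)*conj(1) + 1*(2)*conj(1) + 2*(2)*conj(1) + 2*(2)*conj(-1) + 2*(2)*conj(-1)]
      = (1/8)[(10) + (2) + (4) + (-4) + (-4)] = 8/8 = 1
  <chi_rho, chi_3> = (1/8)[1*(10)*conj(1) + 1*(2)*conj(1) + 2*(2)*conj(-1) + 2*(2)*conj(1) + 2*(2)*conj(-1)]
      = (1/8)[(10) + (2) + (-4) + (4) + (-4)] = 8/8 = 1
  <chi_rho, chi_4> = (1/8)[1*(10)*conj(1) + 1*(2)*conj(1) + 2*(2)*conj(-1) + 2*(2)*conj(-1) + 2*(2)*conj(1)]
      = (1/8)[(10) + (2) + (-4) + (-4) + (4)] = 8/8 = 1
  <chi_rho, chi_5> = (1/8)[1*(10)*conj(2) + 1*(2)*conj(-2) + 2*(2)*conj(0) + 2*(2)*conj(0) + 2*(2)*conj(0)]
      = (1/8)[(20) + (-4) + (0) + (0) + (0)] = 16/8 = 2
Dimension check: dim(rho) = sum (mult * dim) = 3*1 + 1*1 + 1*1 + 1*1 + 2*2 = 10 = chi_rho(e) = 10.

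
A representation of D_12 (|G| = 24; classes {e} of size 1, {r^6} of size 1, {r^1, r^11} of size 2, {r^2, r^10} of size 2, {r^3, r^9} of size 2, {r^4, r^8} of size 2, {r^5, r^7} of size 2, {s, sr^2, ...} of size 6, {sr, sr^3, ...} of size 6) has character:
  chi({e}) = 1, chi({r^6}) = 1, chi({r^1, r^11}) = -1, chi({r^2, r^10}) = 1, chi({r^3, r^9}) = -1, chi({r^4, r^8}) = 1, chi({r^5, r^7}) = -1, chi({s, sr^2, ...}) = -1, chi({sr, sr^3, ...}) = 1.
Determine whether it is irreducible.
Irreducible: <chi, chi> = 1.

Explanation: <chi, chi> = (1/|G|) sum_C |C| * |chi(C)|^2 = (1/24)[1*|1|^2 + 1*|1|^2 + 2*|-1|^2 + 2*|1|^2 + 2*|-1|^2 + 2*|1|^2 + 2*|-1|^2 + 6*|-1|^2 + 6*|1|^2]
  = (1/24)[(1) + (1) + (2) + (2) + (2) + (2) + (2) + (6) + (6)] = 24/24 = 1.
A character is irreducible iff <chi, chi> = 1, so this representation is irreducible.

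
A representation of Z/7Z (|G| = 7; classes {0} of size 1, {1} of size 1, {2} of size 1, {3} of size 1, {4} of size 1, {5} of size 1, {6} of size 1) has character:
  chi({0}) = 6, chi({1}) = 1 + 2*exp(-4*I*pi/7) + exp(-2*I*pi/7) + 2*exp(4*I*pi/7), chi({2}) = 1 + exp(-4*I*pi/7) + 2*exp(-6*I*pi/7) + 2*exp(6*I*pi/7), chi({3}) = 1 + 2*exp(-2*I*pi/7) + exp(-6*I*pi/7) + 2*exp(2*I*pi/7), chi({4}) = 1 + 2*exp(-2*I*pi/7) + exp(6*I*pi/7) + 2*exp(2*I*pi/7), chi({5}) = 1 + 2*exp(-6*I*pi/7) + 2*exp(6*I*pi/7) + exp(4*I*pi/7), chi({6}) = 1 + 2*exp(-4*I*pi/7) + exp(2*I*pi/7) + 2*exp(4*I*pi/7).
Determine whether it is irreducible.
Not irreducible (reducible): <chi, chi> = 10 > 1.

Reasoning: <chi, chi> = (1/|G|) sum_C |C| * |chi(C)|^2 = (1/7)[1*|6|^2 + 1*|1 + 2*exp(-4*I*pi/7) + exp(-2*I*pi/7) + 2*exp(4*I*pi/7)|^2 + 1*|1 + exp(-4*I*pi/7) + 2*exp(-6*I*pi/7) + 2*exp(6*I*pi/7)|^2 + 1*|1 + 2*exp(-2*I*pi/7) + exp(-6*I*pi/7) + 2*exp(2*I*pi/7)|^2 + 1*|1 + 2*exp(-2*I*pi/7) + exp(6*I*pi/7) + 2*exp(2*I*pi/7)|^2 + 1*|1 + 2*exp(-6*I*pi/7) + 2*exp(6*I*pi/7) + exp(4*I*pi/7)|^2 + 1*|1 + 2*exp(-4*I*pi/7) + exp(2*I*pi/7) + 2*exp(4*I*pi/7)|^2]
  = (1/7)[(36) + (10 + 4*exp(-4*I*pi/7) + 6*exp(-6*I*pi/7) + 3*exp(-2*I*pi/7) + 3*exp(2*I*pi/7) + 6*exp(6*I*pi/7) + 4*exp(4*I*pi/7)) + (10 + 6*exp(-2*I*pi/7) + 3*exp(-4*I*pi/7) + 4*exp(-6*I*pi/7) + 4*exp(6*I*pi/7) + 3*exp(4*I*pi/7) + 6*exp(2*I*pi/7)) + (10 + 6*exp(-4*I*pi/7) + 4*exp(-2*I*pi/7) + 3*exp(-6*I*pi/7) + 3*exp(6*I*pi/7) + 4*exp(2*I*pi/7) + 6*exp(4*I*pi/7)) + (10 + 6*exp(-4*I*pi/7) + 4*exp(-2*I*pi/7) + 3*exp(-6*I*pi/7) + 3*exp(6*I*pi/7) + 4*exp(2*I*pi/7) + 6*exp(4*I*pi/7)) + (10 + 6*exp(-2*I*pi/7) + 3*exp(-4*I*pi/7) + 4*exp(-6*I*pi/7) + 4*exp(6*I*pi/7) + 3*exp(4*I*pi/7) + 6*exp(2*I*pi/7)) + (10 + 4*exp(-4*I*pi/7) + 6*exp(-6*I*pi/7) + 3*exp(-2*I*pi/7) + 3*exp(2*I*pi/7) + 6*exp(6*I*pi/7) + 4*exp(4*I*pi/7))] = 70/7 = 10.
(Exp terms are combined using exp(i*s)*conj(exp(i*t)) = exp(i*(s-t)), and sums of them are collapsed using the identity that for every m > 1 the m distinct m-th roots of unity sum to 0, e.g. 1 + exp(2*I*pi/3) + exp(-2*I*pi/3) = 0.)
A character is irreducible iff <chi, chi> = 1, so this representation is reducible.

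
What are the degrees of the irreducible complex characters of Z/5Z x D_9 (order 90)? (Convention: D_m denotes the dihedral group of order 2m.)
Dimensions: 1, 1, 1, 1, 1, 1, 1, 1, 1, 1, 2, 2, 2, 2, 2, 2, 2, 2, 2, 2, 2, 2, 2, 2, 2, 2, 2, 2, 2, 2

Why: There are 30 irreducibles (= number of conjugacy classes). Their dimensions d_i satisfy sum d_i^2 = |G| = 90: 1 + 1 + 1 + 1 + 1 + 1 + 1 + 1 + 1 + 1 + 4 + 4 + 4 + 4 + 4 + 4 + 4 + 4 + 4 + 4 + 4 + 4 + 4 + 4 + 4 + 4 + 4 + 4 + 4 + 4 = 90. (For the product with Z/5Z: each of the 5 1-dim characters of Z/5Z tensors with each irrep of D_9, giving 5 copies of each D_9-dimension.)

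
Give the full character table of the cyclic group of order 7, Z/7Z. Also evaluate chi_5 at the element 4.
Character table of Z/7Z (irreps indexed chi_0,...,chi_6 with chi_k(m) = zeta_7^(k*m), zeta_7 = exp(2*pi*i/7)):
  irrep \ class  {0} (size 1)  {1} (size 1)    {2} (size 1)    {3} (size 1)    {4} (size 1)    {5} (size 1)    {6} (size 1)  
  chi_0          1             1               1               1               1               1               1             
  chi_1          1             exp(2*I*pi/7)   exp(4*I*pi/7)   exp(6*I*pi/7)   exp(-6*I*pi/7)  exp(-4*I*pi/7)  exp(-2*I*pi/7)
  chi_2          1             exp(4*I*pi/7)   exp(-6*I*pi/7)  exp(-2*I*pi/7)  exp(2*I*pi/7)   exp(6*I*pi/7)   exp(-4*I*pi/7)
  chi_3          1             exp(6*I*pi/7)   exp(-2*I*pi/7)  exp(4*I*pi/7)   exp(-4*I*pi/7)  exp(2*I*pi/7)   exp(-6*I*pi/7)
  chi_4          1             exp(-6*I*pi/7)  exp(2*I*pi/7)   exp(-4*I*pi/7)  exp(4*I*pi/7)   exp(-2*I*pi/7)  exp(6*I*pi/7) 
  chi_5          1             exp(-4*I*pi/7)  exp(6*I*pi/7)   exp(2*I*pi/7)   exp(-2*I*pi/7)  exp(-6*I*pi/7)  exp(4*I*pi/7) 
  chi_6          1             exp(-2*I*pi/7)  exp(-4*I*pi/7)  exp(-6*I*pi/7)  exp(6*I*pi/7)   exp(4*I*pi/7)   exp(2*I*pi/7) 

Spot check: chi_5(4) = zeta_7^(5*4) = zeta_7^20 = exp(-2*I*pi/7).

Z/7Z is abelian, so all 7 irreducible complex representations are 1-dimensional. They are given by chi_k(m) = zeta_7^(k*m) for k = 0,...,6. Row orthogonality: sum_m chi_k(m) conj(chi_l(m)) = 7 * [k = l].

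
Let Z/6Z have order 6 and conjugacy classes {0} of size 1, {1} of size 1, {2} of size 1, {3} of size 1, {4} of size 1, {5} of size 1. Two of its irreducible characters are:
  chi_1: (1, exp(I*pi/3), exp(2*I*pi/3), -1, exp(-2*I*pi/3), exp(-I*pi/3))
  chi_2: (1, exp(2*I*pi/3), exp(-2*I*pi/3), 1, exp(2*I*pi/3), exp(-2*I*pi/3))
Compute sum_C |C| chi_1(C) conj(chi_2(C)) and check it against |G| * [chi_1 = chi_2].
Sum = 0; so <chi_1, chi_2> = 0 (distinct irreducibles are orthogonal).

Explanation: Compute term by term over conjugacy classes (|C| * chi_1(C) * conj(chi_2(C))):
  1*(1)*conj(1) + 1*(exp(I*pi/3))*conj(exp(2*I*pi/3)) + 1*(exp(2*I*pi/3))*conj(exp(-2*I*pi/3)) + 1*(-1)*conj(1) + 1*(exp(-2*I*pi/3))*conj(exp(2*I*pi/3)) + 1*(exp(-I*pi/3))*conj(exp(-2*I*pi/3))
  = (1) + (exp(-I*pi/3)) + (exp(-2*I*pi/3)) + (-1) + (exp(2*I*pi/3)) + (exp(I*pi/3))
  = 0.
(Exp terms are combined using exp(i*s)*conj(exp(i*t)) = exp(i*(s-t)), and sums of them are collapsed using the identity that for every m > 1 the m distinct m-th roots of unity sum to 0, e.g. 1 + exp(2*I*pi/3) + exp(-2*I*pi/3) = 0.)
Dividing by |G| = 6 gives 0/6 = 0, matching the row-orthogonality relation <chi_1, chi_2> = [chi_1 = chi_2].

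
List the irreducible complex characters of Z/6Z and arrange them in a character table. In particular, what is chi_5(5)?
Character table of Z/6Z (irreps indexed chi_0,...,chi_5 with chi_k(m) = zeta_6^(k*m), zeta_6 = exp(2*pi*i/6)):
  irrep \ class  {0} (size 1)  {1} (size 1)    {2} (size 1)    {3} (size 1)  {4} (size 1)    {5} (size 1)  
  chi_0          1             1               1               1             1               1             
  chi_1          1             exp(I*pi/3)     exp(2*I*pi/3)   -1            exp(-2*I*pi/3)  exp(-I*pi/3)  
  chi_2          1             exp(2*I*pi/3)   exp(-2*I*pi/3)  1             exp(2*I*pi/3)   exp(-2*I*pi/3)
  chi_3          1             -1              1               -1            1               -1            
  chi_4          1             exp(-2*I*pi/3)  exp(2*I*pi/3)   1             exp(-2*I*pi/3)  exp(2*I*pi/3) 
  chi_5          1             exp(-I*pi/3)    exp(-2*I*pi/3)  -1            exp(2*I*pi/3)   exp(I*pi/3)   

Spot check: chi_5(5) = zeta_6^(5*5) = zeta_6^25 = exp(I*pi/3).

Proof sketch: Z/6Z is abelian, so all 6 irreducible complex representations are 1-dimensional. They are given by chi_k(m) = zeta_6^(k*m) for k = 0,...,5. Row orthogonality: sum_m chi_k(m) conj(chi_l(m)) = 6 * [k = l].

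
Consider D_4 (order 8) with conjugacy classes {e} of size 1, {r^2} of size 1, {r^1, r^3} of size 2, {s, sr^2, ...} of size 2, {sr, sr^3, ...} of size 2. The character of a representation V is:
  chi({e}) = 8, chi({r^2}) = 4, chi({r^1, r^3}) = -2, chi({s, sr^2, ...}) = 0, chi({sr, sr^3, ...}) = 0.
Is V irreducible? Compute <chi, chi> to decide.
Not irreducible (reducible): <chi, chi> = 11 > 1.

Solution. <chi, chi> = (1/|G|) sum_C |C| * |chi(C)|^2 = (1/8)[1*|8|^2 + 1*|4|^2 + 2*|-2|^2 + 2*|0|^2 + 2*|0|^2]
  = (1/8)[(64) + (16) + (8) + (0) + (0)] = 88/8 = 11.
A character is irreducible iff <chi, chi> = 1, so this representation is reducible.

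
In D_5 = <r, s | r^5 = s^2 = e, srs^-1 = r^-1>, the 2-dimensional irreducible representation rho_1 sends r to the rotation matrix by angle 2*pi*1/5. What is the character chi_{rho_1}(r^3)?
chi_{rho_1}(r^3) = 2*cos(2*pi*1*3/5) = -sqrt(5)/2 - 1/2

Why: rho_1(r^3) is rotation by angle 2*pi*1*3/5, whose trace is 2*cos(2*pi*1*3/5) = -sqrt(5)/2 - 1/2.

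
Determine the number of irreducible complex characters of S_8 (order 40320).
22

Details: The number of irreducible complex representations of a finite group equals its number of conjugacy classes. Conjugacy classes in S_8 correspond to cycle types, i.e. partitions of 8; there are p(8) = 22 of them, so S_8 (order 40320) has exactly 22 irreducible complex representations.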